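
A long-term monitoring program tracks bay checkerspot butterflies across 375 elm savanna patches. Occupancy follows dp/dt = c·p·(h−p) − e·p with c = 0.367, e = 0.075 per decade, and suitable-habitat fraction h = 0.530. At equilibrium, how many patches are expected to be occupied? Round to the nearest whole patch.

122

p* = h − e/c = 0.530 − 0.2044 = 0.3256.
Expected occupied patches = N × p* = 375 × 0.3256 = 122.12 ≈ 122.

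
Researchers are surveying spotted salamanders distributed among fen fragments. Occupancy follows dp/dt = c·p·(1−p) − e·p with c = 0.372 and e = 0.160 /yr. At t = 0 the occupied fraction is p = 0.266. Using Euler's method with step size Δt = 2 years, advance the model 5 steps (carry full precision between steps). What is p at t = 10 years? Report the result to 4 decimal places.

Update rule: p ← p + [c·p·(1−p) − e·p]·Δt with Δt = 2.
t = 2: p = 0.26600 + (+0.06014) = 0.32614
t = 4: p = 0.32614 + (+0.05915) = 0.38529
t = 6: p = 0.38529 + (+0.05292) = 0.43821
t = 8: p = 0.43821 + (+0.04293) = 0.48114
t = 10: p = 0.48114 + (+0.03177) = 0.51291

0.5129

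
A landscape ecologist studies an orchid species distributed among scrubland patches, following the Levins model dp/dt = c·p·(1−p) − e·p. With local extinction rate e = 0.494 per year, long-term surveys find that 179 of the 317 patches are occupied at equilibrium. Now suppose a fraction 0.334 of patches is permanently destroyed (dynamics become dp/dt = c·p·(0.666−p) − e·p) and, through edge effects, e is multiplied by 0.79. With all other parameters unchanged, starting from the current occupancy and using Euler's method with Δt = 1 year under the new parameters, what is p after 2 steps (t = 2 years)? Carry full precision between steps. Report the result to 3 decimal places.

0.369

Observed p* = 179/317 = 0.56467.
Balance c(1−p*) = e gives c = e/(1 − 0.56467) = 0.494/0.43533 = 1.13477.
Starting from p₀ = 0.56467; update p ← p + (dp/dt)·Δt with the new parameters.
p: 0.56467 → 0.40923  (Δp = -0.15544)
p: 0.40923 → 0.36876  (Δp = -0.04047)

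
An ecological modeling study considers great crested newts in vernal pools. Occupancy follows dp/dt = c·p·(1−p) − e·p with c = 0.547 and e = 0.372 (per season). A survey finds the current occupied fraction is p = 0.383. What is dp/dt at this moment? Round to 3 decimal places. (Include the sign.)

-0.013

Colonization term: c·p·(1−p) = 0.547×0.383×0.6170 = 0.12926.
Extinction term: e·p = 0.14248.
dp/dt = 0.12926 − 0.14248 = -0.01321.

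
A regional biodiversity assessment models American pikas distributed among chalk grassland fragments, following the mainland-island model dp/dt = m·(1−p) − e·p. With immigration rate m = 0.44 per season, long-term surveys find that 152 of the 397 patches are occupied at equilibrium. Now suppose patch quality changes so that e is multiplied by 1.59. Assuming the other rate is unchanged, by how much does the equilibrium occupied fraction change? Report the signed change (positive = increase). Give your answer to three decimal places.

-0.102

Observed p* = 152/397 = 0.38287.
Balance m(1−p*) = e·p* gives e = m(1−p*)/p* = 0.44×0.61713/0.38287 = 0.70922.
New p* = m/(m+e) = 0.44000/(0.44000+1.12766) = 0.28067.
Δp* = 0.28067 − 0.38287 = -0.10220.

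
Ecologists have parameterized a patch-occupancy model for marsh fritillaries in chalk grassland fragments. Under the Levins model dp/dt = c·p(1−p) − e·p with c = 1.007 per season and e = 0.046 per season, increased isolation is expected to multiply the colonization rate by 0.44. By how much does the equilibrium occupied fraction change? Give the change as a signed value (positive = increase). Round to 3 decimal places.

Before: p* = 1 − 0.046/1.007 = 0.9543.
After the change, c = 0.44308, e = 0.046, so p* = 1 − 0.046/0.44308 = 0.8962.
Δp* = 0.8962 − 0.9543 = -0.0581.

-0.058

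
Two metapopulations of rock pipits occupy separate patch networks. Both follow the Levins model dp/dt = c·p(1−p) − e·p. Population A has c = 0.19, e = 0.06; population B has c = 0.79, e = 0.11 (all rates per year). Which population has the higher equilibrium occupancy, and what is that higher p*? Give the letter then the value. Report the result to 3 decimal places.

A: p*_A = 1 − 0.06/0.19 = 0.6842.
B: p*_B = 1 − 0.11/0.79 = 0.8608.
B is higher at 0.8608.

B, 0.861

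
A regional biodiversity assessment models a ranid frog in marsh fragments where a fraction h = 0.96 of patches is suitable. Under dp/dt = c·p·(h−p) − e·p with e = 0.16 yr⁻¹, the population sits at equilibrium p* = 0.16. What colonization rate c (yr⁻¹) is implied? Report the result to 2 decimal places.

At equilibrium c(h−p*) = e, so c = e/(h−p*).
c = 0.16/(0.96 − 0.16) = 0.16/0.8000 = 0.2000.

0.20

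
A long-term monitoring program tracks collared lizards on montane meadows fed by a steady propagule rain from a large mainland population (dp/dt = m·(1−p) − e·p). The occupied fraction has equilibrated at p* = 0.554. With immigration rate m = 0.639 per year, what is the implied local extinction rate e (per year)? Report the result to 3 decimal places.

At equilibrium m(1−p*) = e·p*, so e = m(1−p*)/p*.
e = 0.639 × 0.4460 / 0.554 = 0.5144.

0.514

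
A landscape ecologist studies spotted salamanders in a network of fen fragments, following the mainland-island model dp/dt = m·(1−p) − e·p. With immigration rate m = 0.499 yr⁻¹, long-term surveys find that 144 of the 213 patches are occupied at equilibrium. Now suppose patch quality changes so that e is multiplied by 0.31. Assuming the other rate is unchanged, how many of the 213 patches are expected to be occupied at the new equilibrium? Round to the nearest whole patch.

185

Observed p* = 144/213 = 0.67606.
Balance m(1−p*) = e·p* gives e = m(1−p*)/p* = 0.499×0.32394/0.67606 = 0.23910.
New p* = m/(m+e) = 0.49900/(0.49900+0.07412) = 0.87067.
Expected occupied = 213 × 0.87067 = 185.45 ≈ 185.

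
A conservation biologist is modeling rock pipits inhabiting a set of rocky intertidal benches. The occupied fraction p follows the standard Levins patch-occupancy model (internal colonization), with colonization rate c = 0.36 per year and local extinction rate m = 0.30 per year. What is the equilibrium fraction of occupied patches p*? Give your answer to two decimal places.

0.17

At equilibrium, colonization balances extinction: c·p*·(1−p*) = m·p*.
So p* = 1 − m/c = 1 − 0.30/0.36 = 1 − 0.8333 = 0.1667.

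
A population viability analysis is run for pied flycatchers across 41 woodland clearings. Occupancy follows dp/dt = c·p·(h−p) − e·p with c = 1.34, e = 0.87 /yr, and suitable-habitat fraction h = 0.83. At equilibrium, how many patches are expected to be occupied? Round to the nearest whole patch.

p* = h − e/c = 0.83 − 0.6493 = 0.1807.
Expected occupied patches = N × p* = 41 × 0.1807 = 7.41 ≈ 7.

7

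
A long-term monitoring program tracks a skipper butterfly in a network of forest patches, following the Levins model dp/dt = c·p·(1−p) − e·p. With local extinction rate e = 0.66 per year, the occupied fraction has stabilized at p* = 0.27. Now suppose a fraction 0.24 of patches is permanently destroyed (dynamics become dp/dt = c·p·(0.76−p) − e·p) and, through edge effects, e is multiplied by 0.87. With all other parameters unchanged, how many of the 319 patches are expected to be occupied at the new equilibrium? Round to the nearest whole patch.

Balance c(1−p*) = e gives c = e/(1 − 0.27000) = 0.66/0.73000 = 0.90411.
New p* = 0.76 − e/c = 0.76 − 0.57420/0.90411 = 0.12490.
Expected occupied = 319 × 0.12490 = 39.84 ≈ 40.

40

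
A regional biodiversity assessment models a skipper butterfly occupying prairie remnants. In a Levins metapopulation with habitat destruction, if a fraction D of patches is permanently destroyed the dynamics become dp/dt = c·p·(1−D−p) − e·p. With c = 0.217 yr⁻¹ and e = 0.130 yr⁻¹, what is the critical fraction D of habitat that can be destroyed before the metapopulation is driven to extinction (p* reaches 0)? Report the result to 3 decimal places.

The nontrivial equilibrium is p* = (1−D) − e/c; extinction occurs when this hits zero.
So D_crit = 1 − e/c = 1 − 0.130/0.217 = 1 − 0.5991 = 0.4009.
Note this equals the original equilibrium occupancy — the Levins extinction-debt result.

0.401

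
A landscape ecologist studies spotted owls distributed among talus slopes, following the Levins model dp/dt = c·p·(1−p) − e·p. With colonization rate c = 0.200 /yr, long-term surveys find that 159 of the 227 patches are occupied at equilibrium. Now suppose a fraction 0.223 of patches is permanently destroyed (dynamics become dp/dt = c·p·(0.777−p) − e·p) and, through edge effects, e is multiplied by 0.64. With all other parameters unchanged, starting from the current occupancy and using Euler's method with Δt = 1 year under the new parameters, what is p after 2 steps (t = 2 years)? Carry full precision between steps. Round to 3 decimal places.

0.671

Observed p* = 159/227 = 0.70044.
Balance c(1−p*) = e gives e = 0.200×(1 − 0.70044) = 0.05991.
Starting from p₀ = 0.70044; update p ← p + (dp/dt)·Δt with the new parameters.
step 1: Δp = -0.01613, p = 0.68431
step 2: Δp = -0.01355, p = 0.67076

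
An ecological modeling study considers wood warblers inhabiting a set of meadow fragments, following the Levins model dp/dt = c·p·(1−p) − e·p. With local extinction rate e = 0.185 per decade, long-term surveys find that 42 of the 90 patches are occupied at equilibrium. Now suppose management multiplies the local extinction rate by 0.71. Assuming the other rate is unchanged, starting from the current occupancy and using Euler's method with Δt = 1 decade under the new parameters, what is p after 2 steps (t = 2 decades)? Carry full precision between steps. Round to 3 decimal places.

0.514

Observed p* = 42/90 = 0.46667.
Balance c(1−p*) = e gives c = e/(1 − 0.46667) = 0.185/0.53333 = 0.34687.
Starting from p₀ = 0.46667; update p ← p + (dp/dt)·Δt with the new parameters.
t = 1: p = 0.46667 + (+0.02504) = 0.49170
t = 2: p = 0.49170 + (+0.02211) = 0.51381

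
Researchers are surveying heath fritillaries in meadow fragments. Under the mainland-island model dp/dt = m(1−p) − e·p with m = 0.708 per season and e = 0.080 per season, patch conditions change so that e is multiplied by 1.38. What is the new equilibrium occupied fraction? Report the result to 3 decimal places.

Before: p* = 0.708/(0.708+0.080) = 0.8985.
After: m = 0.708, e = 0.1104; p* = 0.708/0.8184 = 0.8651.

0.865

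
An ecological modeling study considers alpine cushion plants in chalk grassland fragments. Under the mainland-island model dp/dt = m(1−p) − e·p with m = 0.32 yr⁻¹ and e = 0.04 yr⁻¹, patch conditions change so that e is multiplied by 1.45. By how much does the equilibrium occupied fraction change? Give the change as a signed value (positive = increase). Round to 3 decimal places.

-0.042

Before: p* = 0.32/(0.32+0.04) = 0.8889.
After: m = 0.32, e = 0.058; p* = 0.32/0.3780 = 0.8466.
Δp* = 0.8466 − 0.8889 = -0.0423.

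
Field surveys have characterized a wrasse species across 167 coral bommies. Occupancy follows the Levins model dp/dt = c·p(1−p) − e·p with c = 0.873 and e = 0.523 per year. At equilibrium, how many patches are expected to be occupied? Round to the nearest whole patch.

67

p* = 1 − e/c = 1 − 0.523/0.873 = 0.4009.
Expected occupied patches = N × p* = 167 × 0.4009 = 66.95 ≈ 67.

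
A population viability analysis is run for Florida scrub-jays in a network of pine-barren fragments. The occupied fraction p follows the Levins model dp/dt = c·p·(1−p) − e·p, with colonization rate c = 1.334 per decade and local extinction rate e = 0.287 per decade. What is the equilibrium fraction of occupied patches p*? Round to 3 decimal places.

0.785

Setting dp/dt = 0 and dividing through by p* gives c·(1−p*) = e.
So p* = 1 − e/c = 1 − 0.287/1.334 = 1 − 0.2151 = 0.7849.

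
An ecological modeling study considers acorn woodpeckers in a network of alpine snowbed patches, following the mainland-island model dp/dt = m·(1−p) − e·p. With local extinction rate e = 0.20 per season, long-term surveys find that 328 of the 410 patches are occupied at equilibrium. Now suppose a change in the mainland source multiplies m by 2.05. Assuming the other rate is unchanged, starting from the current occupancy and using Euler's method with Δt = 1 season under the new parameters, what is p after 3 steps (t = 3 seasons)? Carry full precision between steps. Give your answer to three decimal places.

0.945

Observed p* = 328/410 = 0.80000.
Balance m(1−p*) = e·p* gives m = e·p*/(1−p*) = 0.20×0.80000/0.20000 = 0.80000.
Starting from p₀ = 0.80000; update p ← p + (dp/dt)·Δt with the new parameters.
t = 1: p = 0.80000 + (+0.16800) = 0.96800
t = 2: p = 0.96800 + (-0.14112) = 0.82688
t = 3: p = 0.82688 + (+0.11854) = 0.94542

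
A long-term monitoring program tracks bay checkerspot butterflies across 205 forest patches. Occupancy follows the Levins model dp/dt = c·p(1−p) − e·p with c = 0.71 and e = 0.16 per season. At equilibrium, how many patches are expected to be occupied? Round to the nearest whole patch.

p* = 1 − e/c = 1 − 0.16/0.71 = 0.7746.
Expected occupied patches = N × p* = 205 × 0.7746 = 158.80 ≈ 159.

159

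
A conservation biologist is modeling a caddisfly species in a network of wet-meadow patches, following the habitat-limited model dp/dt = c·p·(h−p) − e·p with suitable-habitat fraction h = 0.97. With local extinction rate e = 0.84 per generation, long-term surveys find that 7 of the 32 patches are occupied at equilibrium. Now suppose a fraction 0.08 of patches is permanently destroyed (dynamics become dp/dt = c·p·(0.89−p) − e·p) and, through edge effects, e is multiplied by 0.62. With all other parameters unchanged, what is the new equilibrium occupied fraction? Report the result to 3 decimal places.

0.424

Observed p* = 7/32 = 0.21875.
Balance c(h−p*) = e gives c = e/(0.97 − 0.21875) = 0.84/0.75125 = 1.11814.
New p* = 0.89 − e/c = 0.89 − 0.52080/1.11814 = 0.42423.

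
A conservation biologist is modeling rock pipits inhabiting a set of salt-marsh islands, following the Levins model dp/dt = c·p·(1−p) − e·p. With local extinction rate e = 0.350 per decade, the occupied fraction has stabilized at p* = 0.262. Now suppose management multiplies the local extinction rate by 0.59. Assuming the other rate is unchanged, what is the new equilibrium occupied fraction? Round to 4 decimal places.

0.5646

Balance c(1−p*) = e gives c = e/(1 − 0.26200) = 0.350/0.73800 = 0.47425.
New p* = 1 − e/c = 1 − 0.20650/0.47425 = 0.56458.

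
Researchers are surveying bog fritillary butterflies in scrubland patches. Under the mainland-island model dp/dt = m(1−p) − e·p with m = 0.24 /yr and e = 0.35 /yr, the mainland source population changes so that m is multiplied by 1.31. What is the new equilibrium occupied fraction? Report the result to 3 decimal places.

Before: p* = 0.24/(0.24+0.35) = 0.4068.
After: m = 0.3144, e = 0.35; p* = 0.3144/0.6644 = 0.4732.

0.473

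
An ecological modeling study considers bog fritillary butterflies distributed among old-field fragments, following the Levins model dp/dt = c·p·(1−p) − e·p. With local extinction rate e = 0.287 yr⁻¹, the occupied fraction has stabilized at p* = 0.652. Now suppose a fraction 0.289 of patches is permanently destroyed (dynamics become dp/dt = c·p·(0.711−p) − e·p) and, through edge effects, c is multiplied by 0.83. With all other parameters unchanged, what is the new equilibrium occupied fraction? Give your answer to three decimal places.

0.292

Balance c(1−p*) = e gives c = e/(1 − 0.65200) = 0.287/0.34800 = 0.82471.
New p* = 0.711 − e/c = 0.711 − 0.28700/0.68451 = 0.29172.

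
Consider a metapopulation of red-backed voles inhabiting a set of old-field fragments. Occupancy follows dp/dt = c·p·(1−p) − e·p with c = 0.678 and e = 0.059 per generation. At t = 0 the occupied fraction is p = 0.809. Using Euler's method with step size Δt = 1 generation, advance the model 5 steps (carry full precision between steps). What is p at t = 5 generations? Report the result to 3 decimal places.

0.912

Update rule: p ← p + [c·p·(1−p) − e·p]·Δt with Δt = 1.
t = 1: p = 0.80900 + (+0.05703) = 0.86603
t = 2: p = 0.86603 + (+0.02757) = 0.89360
t = 3: p = 0.89360 + (+0.01174) = 0.90534
t = 4: p = 0.90534 + (+0.00469) = 0.91003
t = 5: p = 0.91003 + (+0.00182) = 0.91185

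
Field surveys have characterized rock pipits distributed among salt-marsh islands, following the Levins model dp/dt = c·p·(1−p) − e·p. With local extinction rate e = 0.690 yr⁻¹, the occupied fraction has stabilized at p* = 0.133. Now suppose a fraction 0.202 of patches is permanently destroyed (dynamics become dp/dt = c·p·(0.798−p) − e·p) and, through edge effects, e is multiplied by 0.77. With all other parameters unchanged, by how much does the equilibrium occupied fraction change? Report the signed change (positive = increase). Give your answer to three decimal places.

-0.003

Balance c(1−p*) = e gives c = e/(1 − 0.13300) = 0.690/0.86700 = 0.79585.
New p* = 0.798 − e/c = 0.798 − 0.53130/0.79585 = 0.13041.
Δp* = 0.13041 − 0.13300 = -0.00259.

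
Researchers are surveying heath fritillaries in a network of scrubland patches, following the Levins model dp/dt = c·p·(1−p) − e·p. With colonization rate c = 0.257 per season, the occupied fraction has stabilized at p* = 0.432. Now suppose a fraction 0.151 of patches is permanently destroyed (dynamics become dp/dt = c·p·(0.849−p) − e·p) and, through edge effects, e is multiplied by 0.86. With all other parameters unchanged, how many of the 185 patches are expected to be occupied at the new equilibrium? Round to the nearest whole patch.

67

Balance c(1−p*) = e gives e = 0.257×(1 − 0.43200) = 0.14598.
New p* = 0.849 − e/c = 0.849 − 0.12554/0.25700 = 0.36052.
Expected occupied = 185 × 0.36052 = 66.70 ≈ 67.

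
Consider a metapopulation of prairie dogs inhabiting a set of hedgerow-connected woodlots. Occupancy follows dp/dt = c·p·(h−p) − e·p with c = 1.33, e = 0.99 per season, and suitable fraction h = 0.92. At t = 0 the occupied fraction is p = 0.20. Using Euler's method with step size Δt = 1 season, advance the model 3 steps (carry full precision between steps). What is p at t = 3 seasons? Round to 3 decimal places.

Update rule: p ← p + [c·p·(h−p) − e·p]·Δt with Δt = 1.
t = 1: p = 0.20000 + (-0.00648) = 0.19352
t = 2: p = 0.19352 + (-0.00460) = 0.18892
t = 3: p = 0.18892 + (-0.00334) = 0.18558

0.186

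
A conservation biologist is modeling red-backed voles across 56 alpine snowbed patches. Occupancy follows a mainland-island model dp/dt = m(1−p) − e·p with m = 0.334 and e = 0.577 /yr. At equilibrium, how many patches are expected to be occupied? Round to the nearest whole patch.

p* = m/(m+e) = 0.334/0.9110 = 0.3666.
Expected occupied patches = N × p* = 56 × 0.3666 = 20.53 ≈ 21.

21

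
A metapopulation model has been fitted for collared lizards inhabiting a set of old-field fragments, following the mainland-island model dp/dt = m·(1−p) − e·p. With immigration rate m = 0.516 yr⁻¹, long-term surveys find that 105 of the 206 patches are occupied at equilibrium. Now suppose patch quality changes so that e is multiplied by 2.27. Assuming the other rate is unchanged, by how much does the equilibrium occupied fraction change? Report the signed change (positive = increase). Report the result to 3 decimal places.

-0.196

Observed p* = 105/206 = 0.50971.
Balance m(1−p*) = e·p* gives e = m(1−p*)/p* = 0.516×0.49029/0.50971 = 0.49634.
New p* = m/(m+e) = 0.51600/(0.51600+1.12669) = 0.31412.
Δp* = 0.31412 − 0.50971 = -0.19559.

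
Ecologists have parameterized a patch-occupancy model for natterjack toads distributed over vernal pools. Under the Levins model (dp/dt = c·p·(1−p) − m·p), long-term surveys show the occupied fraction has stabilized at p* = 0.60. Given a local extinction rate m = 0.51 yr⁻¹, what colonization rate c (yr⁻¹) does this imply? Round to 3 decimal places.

At equilibrium c(1−p*) = m, so c = m/(1−p*).
c = 0.51/(1 − 0.60) = 0.51/0.4000 = 1.2750.

1.275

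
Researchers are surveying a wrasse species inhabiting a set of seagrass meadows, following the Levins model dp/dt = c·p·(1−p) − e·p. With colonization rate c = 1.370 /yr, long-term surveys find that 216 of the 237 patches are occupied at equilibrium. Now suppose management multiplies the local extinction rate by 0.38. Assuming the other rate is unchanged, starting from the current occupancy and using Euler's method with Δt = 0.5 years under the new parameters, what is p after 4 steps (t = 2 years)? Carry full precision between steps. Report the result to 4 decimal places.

0.9655

Observed p* = 216/237 = 0.91139.
Balance c(1−p*) = e gives e = 1.370×(1 − 0.91139) = 0.12139.
Starting from p₀ = 0.91139; update p ← p + (dp/dt)·Δt with the new parameters.
  1  |  dp/dt·Δt = +0.034297  |  p_1 = 0.945690
  2  |  dp/dt·Δt = +0.013370  |  p_2 = 0.959060
  3  |  dp/dt·Δt = +0.004776  |  p_3 = 0.963835
  4  |  dp/dt·Δt = +0.001646  |  p_4 = 0.965482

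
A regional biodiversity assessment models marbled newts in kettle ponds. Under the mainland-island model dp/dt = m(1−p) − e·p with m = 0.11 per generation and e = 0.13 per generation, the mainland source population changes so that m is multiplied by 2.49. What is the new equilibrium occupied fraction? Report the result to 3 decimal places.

0.678

Before: p* = 0.11/(0.11+0.13) = 0.4583.
After: m = 0.2739, e = 0.13; p* = 0.2739/0.4039 = 0.6781.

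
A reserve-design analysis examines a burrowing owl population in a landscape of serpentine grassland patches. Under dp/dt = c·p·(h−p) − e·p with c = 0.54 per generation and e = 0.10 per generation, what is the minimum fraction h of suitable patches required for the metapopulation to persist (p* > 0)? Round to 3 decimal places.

p* = h − e/c is positive only when h > e/c.
h_min = e/c = 0.10/0.54 = 0.1852.

0.185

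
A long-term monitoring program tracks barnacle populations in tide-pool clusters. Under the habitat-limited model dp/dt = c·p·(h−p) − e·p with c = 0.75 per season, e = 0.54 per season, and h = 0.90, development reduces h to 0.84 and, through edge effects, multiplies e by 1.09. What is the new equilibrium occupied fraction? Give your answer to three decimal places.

0.055

Before: p* = h − e/c = 0.90 − 0.54/0.75 = 0.90 − 0.7200 = 0.1800.
After: c = 0.75, e = 0.5886, h = 0.84; p* = 0.84 − 0.5886/0.75 = 0.0552.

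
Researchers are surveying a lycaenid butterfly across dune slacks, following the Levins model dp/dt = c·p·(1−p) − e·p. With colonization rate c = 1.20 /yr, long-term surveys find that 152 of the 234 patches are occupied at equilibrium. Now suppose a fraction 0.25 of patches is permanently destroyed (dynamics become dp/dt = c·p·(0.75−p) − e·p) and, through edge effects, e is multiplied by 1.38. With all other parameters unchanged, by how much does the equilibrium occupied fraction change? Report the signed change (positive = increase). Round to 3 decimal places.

Observed p* = 152/234 = 0.64957.
Balance c(1−p*) = e gives e = 1.20×(1 − 0.64957) = 0.42052.
New p* = 0.75 − e/c = 0.75 − 0.58032/1.20000 = 0.26640.
Δp* = 0.26640 − 0.64957 = -0.38317.

-0.383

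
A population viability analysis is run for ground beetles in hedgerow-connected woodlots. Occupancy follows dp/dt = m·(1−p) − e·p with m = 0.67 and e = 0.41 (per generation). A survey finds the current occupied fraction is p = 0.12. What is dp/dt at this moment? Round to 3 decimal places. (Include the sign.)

Colonization term: m·(1−p) = 0.67×0.8800 = 0.58960.
Extinction term: e·p = 0.04920.
dp/dt = 0.58960 − 0.04920 = 0.54040.

0.540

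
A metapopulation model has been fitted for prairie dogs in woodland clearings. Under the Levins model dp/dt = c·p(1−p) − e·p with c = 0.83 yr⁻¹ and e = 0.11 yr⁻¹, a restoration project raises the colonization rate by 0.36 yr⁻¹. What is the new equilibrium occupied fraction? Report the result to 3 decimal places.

0.908

Before: p* = 1 − 0.11/0.83 = 0.8675.
After the change, c = 1.19, e = 0.11, so p* = 1 − 0.11/1.19 = 0.9076.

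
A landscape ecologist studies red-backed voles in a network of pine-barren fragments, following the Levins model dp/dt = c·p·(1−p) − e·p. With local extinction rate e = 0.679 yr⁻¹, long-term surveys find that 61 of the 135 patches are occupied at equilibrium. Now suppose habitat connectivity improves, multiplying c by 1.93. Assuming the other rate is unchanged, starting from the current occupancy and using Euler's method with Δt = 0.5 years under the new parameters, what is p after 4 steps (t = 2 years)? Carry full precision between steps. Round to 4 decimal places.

0.7150

Observed p* = 61/135 = 0.45185.
Balance c(1−p*) = e gives c = e/(1 − 0.45185) = 0.679/0.54815 = 1.23872.
Starting from p₀ = 0.45185; update p ← p + (dp/dt)·Δt with the new parameters.
t = 0.5: p = 0.45185 + (+0.14267) = 0.59452
t = 1: p = 0.59452 + (+0.08632) = 0.68084
t = 1.5: p = 0.68084 + (+0.02860) = 0.70944
t = 2: p = 0.70944 + (+0.00555) = 0.71499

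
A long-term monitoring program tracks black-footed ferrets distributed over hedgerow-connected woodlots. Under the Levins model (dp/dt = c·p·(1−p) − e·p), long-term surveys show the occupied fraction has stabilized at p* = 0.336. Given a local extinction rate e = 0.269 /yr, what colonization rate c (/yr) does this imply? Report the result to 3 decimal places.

0.405

At equilibrium c(1−p*) = e, so c = e/(1−p*).
c = 0.269/(1 − 0.336) = 0.269/0.6640 = 0.4051.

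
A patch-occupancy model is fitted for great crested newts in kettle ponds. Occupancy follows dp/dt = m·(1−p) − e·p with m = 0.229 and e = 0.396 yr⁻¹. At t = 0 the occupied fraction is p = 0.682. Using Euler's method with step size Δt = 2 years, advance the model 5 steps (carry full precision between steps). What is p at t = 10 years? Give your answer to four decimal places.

0.3661

Update rule: p ← p + [m·(1−p) − e·p]·Δt with Δt = 2.
t = 2: p = 0.68200 + (-0.39450) = 0.28750
t = 4: p = 0.28750 + (+0.09863) = 0.38613
t = 6: p = 0.38613 + (-0.02466) = 0.36147
t = 8: p = 0.36147 + (+0.00616) = 0.36763
t = 10: p = 0.36763 + (-0.00154) = 0.36609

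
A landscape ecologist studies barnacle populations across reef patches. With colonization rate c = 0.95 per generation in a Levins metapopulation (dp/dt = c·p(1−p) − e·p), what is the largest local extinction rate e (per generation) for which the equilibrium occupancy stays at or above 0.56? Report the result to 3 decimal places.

1 − e/c ≥ 0.56 ⇒ e ≤ c(1 − 0.56) = 0.95 × 0.4400.
e_max = 0.4180.

0.418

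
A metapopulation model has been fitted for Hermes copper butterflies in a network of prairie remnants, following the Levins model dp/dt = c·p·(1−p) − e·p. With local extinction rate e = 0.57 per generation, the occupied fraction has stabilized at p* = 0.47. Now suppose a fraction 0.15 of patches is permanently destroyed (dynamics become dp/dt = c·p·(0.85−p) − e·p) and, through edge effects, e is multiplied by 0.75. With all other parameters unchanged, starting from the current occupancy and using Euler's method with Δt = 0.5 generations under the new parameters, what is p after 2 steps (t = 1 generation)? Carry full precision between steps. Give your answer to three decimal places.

0.462

Balance c(1−p*) = e gives c = e/(1 − 0.47000) = 0.57/0.53000 = 1.07547.
Starting from p₀ = 0.47000; update p ← p + (dp/dt)·Δt with the new parameters.
  1  |  dp/dt·Δt = -0.004423  |  p_1 = 0.465577
  2  |  dp/dt·Δt = -0.003274  |  p_2 = 0.462303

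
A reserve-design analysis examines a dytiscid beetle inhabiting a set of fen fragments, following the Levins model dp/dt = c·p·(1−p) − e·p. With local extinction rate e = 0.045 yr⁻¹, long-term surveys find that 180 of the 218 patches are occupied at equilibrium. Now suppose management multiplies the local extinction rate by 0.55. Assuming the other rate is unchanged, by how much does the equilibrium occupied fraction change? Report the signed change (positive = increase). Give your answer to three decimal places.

Observed p* = 180/218 = 0.82569.
Balance c(1−p*) = e gives c = e/(1 − 0.82569) = 0.045/0.17431 = 0.25816.
New p* = 1 − e/c = 1 − 0.02475/0.25816 = 0.90413.
Δp* = 0.90413 − 0.82569 = +0.07844.

0.078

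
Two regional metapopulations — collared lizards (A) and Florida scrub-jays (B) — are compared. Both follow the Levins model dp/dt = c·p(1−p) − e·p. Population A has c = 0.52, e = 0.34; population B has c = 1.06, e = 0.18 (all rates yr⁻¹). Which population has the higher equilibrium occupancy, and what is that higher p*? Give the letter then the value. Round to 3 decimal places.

B, 0.830

A: p*_A = 1 − 0.34/0.52 = 0.3462.
B: p*_B = 1 − 0.18/1.06 = 0.8302.
B is higher at 0.8302.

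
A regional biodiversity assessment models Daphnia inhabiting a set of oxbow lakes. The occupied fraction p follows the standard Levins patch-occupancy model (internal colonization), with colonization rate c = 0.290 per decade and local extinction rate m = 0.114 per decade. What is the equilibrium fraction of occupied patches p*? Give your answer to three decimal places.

0.607

At equilibrium, colonization balances extinction: c·p*·(1−p*) = m·p*.
So p* = 1 − m/c = 1 − 0.114/0.290 = 1 − 0.3931 = 0.6069.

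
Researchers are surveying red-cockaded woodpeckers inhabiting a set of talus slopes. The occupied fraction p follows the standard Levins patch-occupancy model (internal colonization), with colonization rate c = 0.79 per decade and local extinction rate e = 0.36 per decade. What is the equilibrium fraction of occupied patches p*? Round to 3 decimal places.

0.544

Setting dp/dt = 0 and dividing through by p* gives c·(1−p*) = e.
So p* = 1 − e/c = 1 − 0.36/0.79 = 1 − 0.4557 = 0.5443.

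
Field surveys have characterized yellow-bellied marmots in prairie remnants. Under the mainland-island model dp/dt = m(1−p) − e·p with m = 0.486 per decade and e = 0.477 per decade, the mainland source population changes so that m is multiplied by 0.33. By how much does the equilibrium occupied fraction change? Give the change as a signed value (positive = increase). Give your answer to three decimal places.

-0.253

Before: p* = 0.486/(0.486+0.477) = 0.5047.
After: m = 0.16038, e = 0.477; p* = 0.16038/0.6374 = 0.2516.
Δp* = 0.2516 − 0.5047 = -0.2530.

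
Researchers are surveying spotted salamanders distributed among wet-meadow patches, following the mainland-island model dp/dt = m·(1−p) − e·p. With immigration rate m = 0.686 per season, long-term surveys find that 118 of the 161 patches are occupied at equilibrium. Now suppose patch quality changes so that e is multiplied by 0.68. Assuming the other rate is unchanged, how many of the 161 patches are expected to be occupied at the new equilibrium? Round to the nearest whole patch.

129

Observed p* = 118/161 = 0.73292.
Balance m(1−p*) = e·p* gives e = m(1−p*)/p* = 0.686×0.26708/0.73292 = 0.24998.
New p* = m/(m+e) = 0.68600/(0.68600+0.16999) = 0.80141.
Expected occupied = 161 × 0.80141 = 129.03 ≈ 129.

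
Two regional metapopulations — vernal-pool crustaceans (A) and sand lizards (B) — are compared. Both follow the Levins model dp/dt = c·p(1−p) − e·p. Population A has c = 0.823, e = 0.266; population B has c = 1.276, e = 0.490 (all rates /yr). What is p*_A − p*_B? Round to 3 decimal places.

0.061

A: p*_A = 1 − 0.266/0.823 = 0.6768.
B: p*_B = 1 − 0.490/1.276 = 0.6160.
p*_A − p*_B = 0.6768 − 0.6160 = 0.0608.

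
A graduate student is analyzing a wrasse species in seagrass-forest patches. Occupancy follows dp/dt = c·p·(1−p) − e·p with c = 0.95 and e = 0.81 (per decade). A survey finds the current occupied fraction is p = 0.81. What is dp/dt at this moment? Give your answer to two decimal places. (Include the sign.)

Colonization term: c·p·(1−p) = 0.95×0.81×0.1900 = 0.14620.
Extinction term: e·p = 0.65610.
dp/dt = 0.14620 − 0.65610 = -0.50990.

-0.51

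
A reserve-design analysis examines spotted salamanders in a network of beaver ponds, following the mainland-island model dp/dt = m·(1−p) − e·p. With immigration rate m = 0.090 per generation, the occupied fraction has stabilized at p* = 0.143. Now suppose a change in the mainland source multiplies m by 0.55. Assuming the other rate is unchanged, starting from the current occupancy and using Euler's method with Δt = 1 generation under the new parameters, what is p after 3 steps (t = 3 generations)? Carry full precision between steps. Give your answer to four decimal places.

Balance m(1−p*) = e·p* gives e = m(1−p*)/p* = 0.090×0.85700/0.14300 = 0.53937.
Starting from p₀ = 0.14300; update p ← p + (dp/dt)·Δt with the new parameters.
step 1: Δp = -0.03471, p = 0.10829
step 2: Δp = -0.01427, p = 0.09402
step 3: Δp = -0.00587, p = 0.08816

0.0882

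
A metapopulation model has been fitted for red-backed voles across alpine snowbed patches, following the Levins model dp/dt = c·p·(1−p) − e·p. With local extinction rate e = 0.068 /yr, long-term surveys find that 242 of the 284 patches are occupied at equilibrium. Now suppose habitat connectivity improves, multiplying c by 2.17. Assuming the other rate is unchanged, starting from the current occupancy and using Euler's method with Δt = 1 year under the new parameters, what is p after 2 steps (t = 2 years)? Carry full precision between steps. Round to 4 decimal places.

0.9309

Observed p* = 242/284 = 0.85211.
Balance c(1−p*) = e gives c = e/(1 − 0.85211) = 0.068/0.14789 = 0.45981.
Starting from p₀ = 0.85211; update p ← p + (dp/dt)·Δt with the new parameters.
p: 0.85211 → 0.91991  (Δp = +0.06779)
p: 0.91991 → 0.93087  (Δp = +0.01096)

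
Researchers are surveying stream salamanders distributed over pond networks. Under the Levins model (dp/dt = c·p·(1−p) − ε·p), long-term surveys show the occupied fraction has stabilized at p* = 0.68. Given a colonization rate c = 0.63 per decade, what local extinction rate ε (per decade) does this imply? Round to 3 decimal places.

0.202

At equilibrium c(1−p*) = ε.
ε = 0.63 × (1 − 0.68) = 0.63 × 0.3200 = 0.2016.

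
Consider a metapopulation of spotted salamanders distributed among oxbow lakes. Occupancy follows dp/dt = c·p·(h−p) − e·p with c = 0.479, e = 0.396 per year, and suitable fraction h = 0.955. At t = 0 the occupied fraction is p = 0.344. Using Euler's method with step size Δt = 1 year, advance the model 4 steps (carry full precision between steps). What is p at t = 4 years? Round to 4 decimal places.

0.2445

Update rule: p ← p + [c·p·(h−p) − e·p]·Δt with Δt = 1.
p: 0.34400 → 0.30845  (Δp = -0.03555)
p: 0.30845 → 0.28183  (Δp = -0.02662)
p: 0.28183 → 0.26110  (Δp = -0.02073)
p: 0.26110 → 0.24449  (Δp = -0.01661)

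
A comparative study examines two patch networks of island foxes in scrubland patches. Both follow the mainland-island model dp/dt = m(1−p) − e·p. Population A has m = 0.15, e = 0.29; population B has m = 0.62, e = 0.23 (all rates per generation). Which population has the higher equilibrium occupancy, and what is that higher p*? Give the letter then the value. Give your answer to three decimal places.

B, 0.729

A: p*_A = m/(m+e) = 0.15/0.4400 = 0.3409.
B: p*_B = 0.62/0.8500 = 0.7294.
B is higher at 0.7294.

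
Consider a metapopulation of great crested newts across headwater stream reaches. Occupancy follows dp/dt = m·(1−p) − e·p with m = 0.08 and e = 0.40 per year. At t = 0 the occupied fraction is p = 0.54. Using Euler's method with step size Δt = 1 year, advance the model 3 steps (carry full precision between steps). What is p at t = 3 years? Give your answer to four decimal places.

0.2192

Update rule: p ← p + [m·(1−p) − e·p]·Δt with Δt = 1.
step 1: Δp = -0.17920, p = 0.36080
step 2: Δp = -0.09318, p = 0.26762
step 3: Δp = -0.04846, p = 0.21916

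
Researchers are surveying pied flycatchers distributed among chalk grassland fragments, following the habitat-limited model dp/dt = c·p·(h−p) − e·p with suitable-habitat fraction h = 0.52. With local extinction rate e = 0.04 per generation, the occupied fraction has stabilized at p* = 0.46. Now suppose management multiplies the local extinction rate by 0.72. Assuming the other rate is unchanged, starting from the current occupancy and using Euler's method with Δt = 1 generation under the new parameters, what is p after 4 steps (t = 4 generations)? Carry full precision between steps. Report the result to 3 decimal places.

Balance c(h−p*) = e gives c = e/(0.52 − 0.46000) = 0.04/0.06000 = 0.66667.
Starting from p₀ = 0.46000; update p ← p + (dp/dt)·Δt with the new parameters.
p: 0.46000 → 0.46515  (Δp = +0.00515)
p: 0.46515 → 0.46876  (Δp = +0.00361)
p: 0.46876 → 0.47128  (Δp = +0.00251)
p: 0.47128 → 0.47301  (Δp = +0.00174)

0.473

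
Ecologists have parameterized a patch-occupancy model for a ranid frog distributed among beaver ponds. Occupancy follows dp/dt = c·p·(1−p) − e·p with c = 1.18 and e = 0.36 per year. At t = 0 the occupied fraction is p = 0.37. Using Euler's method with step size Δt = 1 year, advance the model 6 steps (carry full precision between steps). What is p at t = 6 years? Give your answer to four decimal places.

Update rule: p ← p + [c·p·(1−p) − e·p]·Δt with Δt = 1.
  1  |  dp/dt·Δt = +0.141858  |  p_1 = 0.511858
  2  |  dp/dt·Δt = +0.110565  |  p_2 = 0.622423
  3  |  dp/dt·Δt = +0.053242  |  p_3 = 0.675666
  4  |  dp/dt·Δt = +0.015347  |  p_4 = 0.691013
  5  |  dp/dt·Δt = +0.003182  |  p_5 = 0.694195
  6  |  dp/dt·Δt = +0.000590  |  p_6 = 0.694785

0.6948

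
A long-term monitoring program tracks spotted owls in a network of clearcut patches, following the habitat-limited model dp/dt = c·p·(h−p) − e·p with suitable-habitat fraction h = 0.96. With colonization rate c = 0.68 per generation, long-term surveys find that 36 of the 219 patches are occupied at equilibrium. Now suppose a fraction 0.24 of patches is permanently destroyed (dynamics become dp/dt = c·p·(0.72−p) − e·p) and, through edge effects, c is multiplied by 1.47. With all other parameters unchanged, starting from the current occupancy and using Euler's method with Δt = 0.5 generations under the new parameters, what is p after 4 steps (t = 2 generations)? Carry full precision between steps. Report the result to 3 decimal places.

0.169

Observed p* = 36/219 = 0.16438.
Balance c(h−p*) = e gives e = 0.68×(0.96 − 0.16438) = 0.54102.
Starting from p₀ = 0.16438; update p ← p + (dp/dt)·Δt with the new parameters.
t = 0.5: p = 0.16438 + (+0.00118) = 0.16557
t = 1: p = 0.16557 + (+0.00109) = 0.16666
t = 1.5: p = 0.16666 + (+0.00101) = 0.16767
t = 2: p = 0.16767 + (+0.00093) = 0.16860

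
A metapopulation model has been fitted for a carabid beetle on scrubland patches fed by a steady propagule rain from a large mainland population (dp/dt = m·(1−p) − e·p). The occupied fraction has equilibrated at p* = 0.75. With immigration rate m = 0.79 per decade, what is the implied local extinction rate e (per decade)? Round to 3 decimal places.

At equilibrium m(1−p*) = e·p*, so e = m(1−p*)/p*.
e = 0.79 × 0.2500 / 0.75 = 0.2633.

0.263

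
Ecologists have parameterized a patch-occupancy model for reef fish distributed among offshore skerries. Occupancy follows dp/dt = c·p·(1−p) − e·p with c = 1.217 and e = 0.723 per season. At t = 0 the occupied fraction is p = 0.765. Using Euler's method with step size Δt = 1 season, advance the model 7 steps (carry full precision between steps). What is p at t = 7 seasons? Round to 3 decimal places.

Update rule: p ← p + [c·p·(1−p) − e·p]·Δt with Δt = 1.
p: 0.76500 → 0.43069  (Δp = -0.33431)
p: 0.43069 → 0.41771  (Δp = -0.01299)
p: 0.41771 → 0.41171  (Δp = -0.00599)
p: 0.41171 → 0.40881  (Δp = -0.00290)
p: 0.40881 → 0.40737  (Δp = -0.00144)
p: 0.40737 → 0.40665  (Δp = -0.00072)
p: 0.40665 → 0.40629  (Δp = -0.00036)

0.406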